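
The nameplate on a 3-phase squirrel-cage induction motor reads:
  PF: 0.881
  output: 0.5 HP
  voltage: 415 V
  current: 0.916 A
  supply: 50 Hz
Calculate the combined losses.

207 W

P_in = √3·V·I·cosφ = 1.732×415×0.916×0.881 = 580 W
P_out = 0.5×746 = 373 W
Losses = P_in − P_out = 580 − 373 = 207 W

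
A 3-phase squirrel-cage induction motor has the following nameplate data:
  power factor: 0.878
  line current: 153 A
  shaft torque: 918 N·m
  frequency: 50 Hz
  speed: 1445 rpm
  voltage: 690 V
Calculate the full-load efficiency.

86.5 %

ω = 2π × 1445/60 = 151.3 rad/s; P_out = τω = 918 × 151.3 = 138893 W
P_in = √3·V_L·I_L·cosφ = 1.732 × 690 × 153 × 0.878 = 160540 W
η = P_out / P_in = 138893 / 160540 = 0.865 = 86.5%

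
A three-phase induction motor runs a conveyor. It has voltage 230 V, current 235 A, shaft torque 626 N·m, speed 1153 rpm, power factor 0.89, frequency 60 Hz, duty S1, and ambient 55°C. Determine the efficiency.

ω = 2π × 1153/60 = 120.7 rad/s; P_out = τω = 626 × 120.7 = 75558 W
P_in = √3·V_L·I_L·cosφ = 1.732 × 230 × 235 × 0.89 = 83317 W
η = P_out / P_in = 75558 / 83317 = 0.907 = 90.7%

90.7 %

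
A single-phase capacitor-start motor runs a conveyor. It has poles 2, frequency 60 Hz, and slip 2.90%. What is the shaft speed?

n_s = 120f/p = 120×60/2 = 3600 rpm
n = n_s(1 − s) = 3600 × (1 − 0.029) = 3496 rpm

3496 rpm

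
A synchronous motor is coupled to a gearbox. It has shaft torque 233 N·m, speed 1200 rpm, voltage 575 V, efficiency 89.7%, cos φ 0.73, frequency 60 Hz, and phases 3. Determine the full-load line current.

44.9 A

ω = 2π×1200/60 = 125.7 rad/s; P_out = τω = 233 × 125.7 = 29288 W
P_in = P_out / η = 29288 / 0.897 = 32651 W
I_L = P_in / (√3·V_L·cosφ) = 32651 / (1.732 × 575 × 0.73) = 44.9 A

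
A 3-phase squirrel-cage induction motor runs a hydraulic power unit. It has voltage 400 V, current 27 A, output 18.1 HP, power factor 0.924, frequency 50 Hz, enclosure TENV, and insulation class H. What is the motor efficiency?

78.1 %

P_out = 18.1 × 746 = 13503 W
P_in = √3·V_L·I_L·cosφ = 1.732 × 400 × 27 × 0.924 = 17284 W
η = P_out / P_in = 13503 / 17284 = 0.781 = 78.1%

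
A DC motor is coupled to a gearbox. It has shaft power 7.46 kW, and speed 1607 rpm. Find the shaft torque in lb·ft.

ω = 2π × 1607/60 = 168.3 rad/s
τ = P/ω = 7460/168.3 = 44.33 N·m
In lb·ft: 44.33/1.356 = 32.7 lb·ft

32.7 lb·ft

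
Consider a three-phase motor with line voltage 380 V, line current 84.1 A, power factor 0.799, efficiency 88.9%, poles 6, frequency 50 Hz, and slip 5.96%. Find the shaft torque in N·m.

399 N·m

P_in = √3·V·I·cosφ = 1.732 × 380 × 84.1 × 0.799 = 44226 W
P_out = η·P_in = 0.889 × 44226 = 39317 W
n_s = 120×50/6 = 1000 rpm; n = 1000×(1−0.0596) = 940 rpm
ω = 2π×940/60 = 98.44 rad/s
τ = P_out/ω = 39317/98.44 = 399 N·m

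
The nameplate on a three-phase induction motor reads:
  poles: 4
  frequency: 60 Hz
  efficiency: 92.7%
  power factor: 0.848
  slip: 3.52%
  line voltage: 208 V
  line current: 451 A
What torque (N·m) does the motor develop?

702 N·m

P_in = √3·V·I·cosφ = 1.732 × 208 × 451 × 0.848 = 137779 W
P_out = η·P_in = 0.927 × 137779 = 127721 W
n_s = 120×60/4 = 1800 rpm; n = 1800×(1−0.0352) = 1737 rpm
ω = 2π×1737/60 = 181.9 rad/s
τ = P_out/ω = 127721/181.9 = 702 N·m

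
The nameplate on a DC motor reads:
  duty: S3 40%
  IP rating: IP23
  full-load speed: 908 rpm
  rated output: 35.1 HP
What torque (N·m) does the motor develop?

275 N·m

P_out = 35.1 × 746 = 26185 W
ω = 2π × 908/60 = 95.09 rad/s
τ = P_out/ω = 26185/95.09 = 275 N·m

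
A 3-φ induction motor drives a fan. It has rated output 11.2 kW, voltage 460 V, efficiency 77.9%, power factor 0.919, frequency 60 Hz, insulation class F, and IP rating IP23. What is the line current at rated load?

19.6 A

P_out = 11.2 kW = 11200 W
P_in = P_out / η = 11200 / 0.779 = 14377 W
I_L = P_in / (√3·V_L·cosφ) = 14377 / (1.732 × 460 × 0.919) = 19.6 A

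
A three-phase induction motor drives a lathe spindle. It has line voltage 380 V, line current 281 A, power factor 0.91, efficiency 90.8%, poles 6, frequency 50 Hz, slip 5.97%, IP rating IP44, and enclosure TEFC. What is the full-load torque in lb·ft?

1140 lb·ft

P_in = √3·V·I·cosφ = 1.732 × 380 × 281 × 0.91 = 168298 W
P_out = η·P_in = 0.908 × 168298 = 152815 W
n_s = 120×50/6 = 1000 rpm; n = 1000×(1−0.0597) = 940 rpm
ω = 2π×940/60 = 98.44 rad/s
τ = P_out/ω = 152815/98.44 = 1552 N·m
In lb·ft: 1552/1.356 = 1140 lb·ft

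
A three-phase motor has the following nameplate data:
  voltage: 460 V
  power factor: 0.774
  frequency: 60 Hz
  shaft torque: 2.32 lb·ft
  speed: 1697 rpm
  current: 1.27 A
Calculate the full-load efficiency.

71.4 %

τ = 2.32 lb·ft × 1.356 = 3.146 N·m
ω = 2π × 1697/60 = 177.7 rad/s; P_out = τω = 3.146 × 177.7 = 559 W
P_in = √3·V_L·I_L·cosφ = 1.732 × 460 × 1.27 × 0.774 = 783 W
η = P_out / P_in = 559 / 783 = 0.714 = 71.4%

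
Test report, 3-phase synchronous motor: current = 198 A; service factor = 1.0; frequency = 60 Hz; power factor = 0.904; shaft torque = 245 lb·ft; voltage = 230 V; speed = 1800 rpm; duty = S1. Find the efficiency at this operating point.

τ = 245 lb·ft × 1.356 = 332.2 N·m
ω = 2π × 1800/60 = 188.5 rad/s; P_out = τω = 332.2 × 188.5 = 62620 W
P_in = √3·V_L·I_L·cosφ = 1.732 × 230 × 198 × 0.904 = 71303 W
η = P_out / P_in = 62620 / 71303 = 0.878 = 87.8%

87.8 %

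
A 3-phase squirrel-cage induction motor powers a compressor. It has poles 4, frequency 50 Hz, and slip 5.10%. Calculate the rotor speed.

1424 rpm

n_s = 120f/p = 120×50/4 = 1500 rpm
n = n_s(1 − s) = 1500 × (1 − 0.051) = 1424 rpm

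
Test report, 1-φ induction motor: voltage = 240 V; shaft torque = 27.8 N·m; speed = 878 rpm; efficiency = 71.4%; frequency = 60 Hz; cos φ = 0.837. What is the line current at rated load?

ω = 2π×878/60 = 91.94 rad/s; P_out = τω = 27.8 × 91.94 = 2556 W
P_in = P_out / η = 2556 / 0.714 = 3580 W
I = P_in / (V·cosφ) = 3580 / (240 × 0.837) = 17.8 A

17.8 A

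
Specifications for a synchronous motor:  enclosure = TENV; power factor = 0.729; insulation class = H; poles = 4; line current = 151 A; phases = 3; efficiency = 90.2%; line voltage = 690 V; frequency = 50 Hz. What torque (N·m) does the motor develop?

P_in = √3·V·I·cosφ = 1.732 × 690 × 151 × 0.729 = 131553 W
P_out = η·P_in = 0.902 × 131553 = 118661 W
n = n_s = 120×50/4 = 1500 rpm (synchronous)
ω = 2π×1500/60 = 157.1 rad/s
τ = P_out/ω = 118661/157.1 = 755 N·m

755 N·m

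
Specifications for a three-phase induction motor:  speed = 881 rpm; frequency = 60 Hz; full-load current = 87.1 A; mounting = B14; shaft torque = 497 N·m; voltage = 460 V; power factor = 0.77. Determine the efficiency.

ω = 2π × 881/60 = 92.26 rad/s; P_out = τω = 497 × 92.26 = 45853 W
P_in = √3·V_L·I_L·cosφ = 1.732 × 460 × 87.1 × 0.77 = 53434 W
η = P_out / P_in = 45853 / 53434 = 0.858 = 85.8%

85.8 %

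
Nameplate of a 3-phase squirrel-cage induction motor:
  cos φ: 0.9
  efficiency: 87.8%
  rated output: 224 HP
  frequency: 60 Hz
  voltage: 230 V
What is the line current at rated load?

531 A

P_out = 224 × 746 = 167104 W
P_in = P_out / η = 167104 / 0.878 = 190323 W
I_L = P_in / (√3·V_L·cosφ) = 190323 / (1.732 × 230 × 0.9) = 531 A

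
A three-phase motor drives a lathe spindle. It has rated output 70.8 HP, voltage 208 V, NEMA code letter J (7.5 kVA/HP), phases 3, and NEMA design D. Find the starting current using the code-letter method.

1470 A

S_LR = 7.5 × 70.8 = 531 kVA
I_LR = S_LR/(√3·V_L) = 531000/(1.732×208) = 1470 A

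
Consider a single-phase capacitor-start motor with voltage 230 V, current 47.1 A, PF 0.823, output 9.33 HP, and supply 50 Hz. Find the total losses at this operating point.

1.96 kW

P_in = V·I·cosφ = 230×47.1×0.823 = 8916 W
P_out = 9.33×746 = 6960 W
Losses = P_in − P_out = 8916 − 6960 = 1956 W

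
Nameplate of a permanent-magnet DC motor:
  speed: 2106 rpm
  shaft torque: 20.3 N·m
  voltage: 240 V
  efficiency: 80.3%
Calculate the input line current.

23.2 A

ω = 2π×2106/60 = 220.5 rad/s; P_out = τω = 20.3 × 220.5 = 4476 W
P_in = P_out / η = 4476 / 0.803 = 5574 W
I = P_in / V = 5574 / 240 = 23.2 A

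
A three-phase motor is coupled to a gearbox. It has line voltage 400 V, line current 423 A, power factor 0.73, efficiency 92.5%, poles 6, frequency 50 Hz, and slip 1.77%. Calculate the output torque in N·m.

P_in = √3·V·I·cosφ = 1.732 × 400 × 423 × 0.73 = 213930 W
P_out = η·P_in = 0.925 × 213930 = 197885 W
n_s = 120×50/6 = 1000 rpm; n = 1000×(1−0.0177) = 982 rpm
ω = 2π×982/60 = 102.8 rad/s
τ = P_out/ω = 197885/102.8 = 1920 N·m

1920 N·m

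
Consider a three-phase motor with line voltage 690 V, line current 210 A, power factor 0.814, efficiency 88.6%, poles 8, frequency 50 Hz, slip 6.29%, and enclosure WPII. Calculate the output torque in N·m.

2460 N·m

P_in = √3·V·I·cosφ = 1.732 × 690 × 210 × 0.814 = 204287 W
P_out = η·P_in = 0.886 × 204287 = 180998 W
n_s = 120×50/8 = 750 rpm; n = 750×(1−0.0629) = 703 rpm
ω = 2π×703/60 = 73.62 rad/s
τ = P_out/ω = 180998/73.62 = 2460 N·m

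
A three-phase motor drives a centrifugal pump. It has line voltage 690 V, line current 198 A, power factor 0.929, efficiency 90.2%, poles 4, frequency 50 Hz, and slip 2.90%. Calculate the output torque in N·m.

1300 N·m

P_in = √3·V·I·cosφ = 1.732 × 690 × 198 × 0.929 = 219825 W
P_out = η·P_in = 0.902 × 219825 = 198282 W
n_s = 120×50/4 = 1500 rpm; n = 1500×(1−0.029) = 1457 rpm
ω = 2π×1457/60 = 152.6 rad/s
τ = P_out/ω = 198282/152.6 = 1300 N·m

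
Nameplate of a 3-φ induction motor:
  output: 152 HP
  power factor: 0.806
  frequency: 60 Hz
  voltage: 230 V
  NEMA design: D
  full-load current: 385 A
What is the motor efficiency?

91.7 %

P_out = 152 × 746 = 113392 W
P_in = √3·V_L·I_L·cosφ = 1.732 × 230 × 385 × 0.806 = 123615 W
η = P_out / P_in = 113392 / 123615 = 0.917 = 91.7%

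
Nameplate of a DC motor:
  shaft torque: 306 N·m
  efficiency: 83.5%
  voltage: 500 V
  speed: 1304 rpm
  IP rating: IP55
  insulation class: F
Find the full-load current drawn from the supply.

ω = 2π×1304/60 = 136.6 rad/s; P_out = τω = 306 × 136.6 = 41800 W
P_in = P_out / η = 41800 / 0.835 = 50060 W
I = P_in / V = 50060 / 500 = 100 A

100 A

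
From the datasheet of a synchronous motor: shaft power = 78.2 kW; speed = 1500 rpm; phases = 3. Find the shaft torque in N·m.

498 N·m

ω = 2π × 1500/60 = 157.1 rad/s
τ = P/ω = 78200/157.1 = 498 N·m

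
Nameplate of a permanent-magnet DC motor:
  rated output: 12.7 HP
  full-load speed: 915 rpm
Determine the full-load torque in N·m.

98.9 N·m

P_out = 12.7 × 746 = 9474 W
ω = 2π × 915/60 = 95.82 rad/s
τ = P_out/ω = 9474/95.82 = 98.9 N·m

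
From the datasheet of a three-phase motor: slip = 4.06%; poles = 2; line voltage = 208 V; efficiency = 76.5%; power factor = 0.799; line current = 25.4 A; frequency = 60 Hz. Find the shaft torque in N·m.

P_in = √3·V·I·cosφ = 1.732 × 208 × 25.4 × 0.799 = 7311 W
P_out = η·P_in = 0.765 × 7311 = 5593 W
n_s = 120×60/2 = 3600 rpm; n = 3600×(1−0.0406) = 3454 rpm
ω = 2π×3454/60 = 361.7 rad/s
τ = P_out/ω = 5593/361.7 = 15.5 N·m

15.5 N·m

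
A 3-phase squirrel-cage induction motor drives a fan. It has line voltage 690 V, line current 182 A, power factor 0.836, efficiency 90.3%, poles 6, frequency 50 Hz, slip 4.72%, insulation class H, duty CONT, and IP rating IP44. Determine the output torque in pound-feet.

1210 lb·ft

P_in = √3·V·I·cosφ = 1.732 × 690 × 182 × 0.836 = 181834 W
P_out = η·P_in = 0.903 × 181834 = 164196 W
n_s = 120×50/6 = 1000 rpm; n = 1000×(1−0.0472) = 953 rpm
ω = 2π×953/60 = 99.8 rad/s
τ = P_out/ω = 164196/99.8 = 1645 N·m
In lb·ft: 1645/1.356 = 1210 lb·ft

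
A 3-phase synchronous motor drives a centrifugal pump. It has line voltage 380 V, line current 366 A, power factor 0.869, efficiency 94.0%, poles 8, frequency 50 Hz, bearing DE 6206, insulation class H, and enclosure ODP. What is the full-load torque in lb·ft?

P_in = √3·V·I·cosφ = 1.732 × 380 × 366 × 0.869 = 209330 W
P_out = η·P_in = 0.94 × 209330 = 196770 W
n = n_s = 120×50/8 = 750 rpm (synchronous)
ω = 2π×750/60 = 78.54 rad/s
τ = P_out/ω = 196770/78.54 = 2505 N·m
In lb·ft: 2505/1.356 = 1850 lb·ft

1850 lb·ft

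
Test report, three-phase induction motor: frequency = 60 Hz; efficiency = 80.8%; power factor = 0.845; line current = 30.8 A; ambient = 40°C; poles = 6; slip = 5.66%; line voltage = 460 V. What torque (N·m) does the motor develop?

P_in = √3·V·I·cosφ = 1.732 × 460 × 30.8 × 0.845 = 20735 W
P_out = η·P_in = 0.808 × 20735 = 16754 W
n_s = 120×60/6 = 1200 rpm; n = 1200×(1−0.0566) = 1132 rpm
ω = 2π×1132/60 = 118.5 rad/s
τ = P_out/ω = 16754/118.5 = 141 N·m

141 N·m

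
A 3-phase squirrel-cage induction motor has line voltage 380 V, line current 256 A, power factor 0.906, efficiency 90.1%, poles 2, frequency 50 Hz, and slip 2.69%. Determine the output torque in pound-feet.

P_in = √3·V·I·cosφ = 1.732 × 380 × 256 × 0.906 = 152651 W
P_out = η·P_in = 0.901 × 152651 = 137539 W
n_s = 120×50/2 = 3000 rpm; n = 3000×(1−0.0269) = 2919 rpm
ω = 2π×2919/60 = 305.7 rad/s
τ = P_out/ω = 137539/305.7 = 449.9 N·m
In lb·ft: 449.9/1.356 = 332 lb·ft

332 lb·ft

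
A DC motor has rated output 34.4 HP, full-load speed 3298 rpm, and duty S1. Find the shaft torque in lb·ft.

P_out = 34.4 × 746 = 25662 W
ω = 2π × 3298/60 = 345.4 rad/s
τ = P_out/ω = 25662/345.4 = 74.3 N·m
In lb·ft: 74.3/1.356 = 54.8 lb·ft

54.8 lb·ft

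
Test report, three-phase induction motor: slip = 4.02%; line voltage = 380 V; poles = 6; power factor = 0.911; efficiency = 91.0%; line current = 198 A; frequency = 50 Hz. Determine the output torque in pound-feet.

P_in = √3·V·I·cosφ = 1.732 × 380 × 198 × 0.911 = 118718 W
P_out = η·P_in = 0.91 × 118718 = 108033 W
n_s = 120×50/6 = 1000 rpm; n = 1000×(1−0.0402) = 960 rpm
ω = 2π×960/60 = 100.5 rad/s
τ = P_out/ω = 108033/100.5 = 1075 N·m
In lb·ft: 1075/1.356 = 793 lb·ft

793 lb·ft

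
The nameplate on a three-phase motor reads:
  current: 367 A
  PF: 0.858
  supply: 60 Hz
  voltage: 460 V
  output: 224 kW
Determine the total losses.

P_in = √3·V·I·cosφ = 1.732×460×367×0.858 = 250876 W
P_out = 224000 W
Losses = P_in − P_out = 250876 − 224000 = 26876 W

26900 W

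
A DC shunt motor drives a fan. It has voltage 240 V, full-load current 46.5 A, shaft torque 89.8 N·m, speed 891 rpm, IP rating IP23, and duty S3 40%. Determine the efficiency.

75.1 %

ω = 2π × 891/60 = 93.31 rad/s; P_out = τω = 89.8 × 93.31 = 8379 W
P_in = V·I = 240 × 46.5 = 11160 W
η = P_out / P_in = 8379 / 11160 = 0.751 = 75.1%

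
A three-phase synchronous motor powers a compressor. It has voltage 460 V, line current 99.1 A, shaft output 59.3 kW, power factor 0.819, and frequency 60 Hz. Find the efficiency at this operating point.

P_out = 59.3 kW = 59300 W
P_in = √3·V_L·I_L·cosφ = 1.732 × 460 × 99.1 × 0.819 = 64664 W
η = P_out / P_in = 59300 / 64664 = 0.917 = 91.7%

91.7 %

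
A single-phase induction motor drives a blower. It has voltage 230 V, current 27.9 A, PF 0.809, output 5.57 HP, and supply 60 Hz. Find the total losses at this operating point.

P_in = V·I·cosφ = 230×27.9×0.809 = 5191 W
P_out = 5.57×746 = 4155 W
Losses = P_in − P_out = 5191 − 4155 = 1036 W

1.04 kW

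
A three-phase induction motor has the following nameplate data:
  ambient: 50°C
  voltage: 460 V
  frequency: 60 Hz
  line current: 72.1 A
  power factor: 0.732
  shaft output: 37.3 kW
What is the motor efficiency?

88.7 %

P_out = 37.3 kW = 37300 W
P_in = √3·V_L·I_L·cosφ = 1.732 × 460 × 72.1 × 0.732 = 42049 W
η = P_out / P_in = 37300 / 42049 = 0.887 = 88.7%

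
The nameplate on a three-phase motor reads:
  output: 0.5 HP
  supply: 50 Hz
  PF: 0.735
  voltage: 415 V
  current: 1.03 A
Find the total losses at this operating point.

P_in = √3·V·I·cosφ = 1.732×415×1.03×0.735 = 544 W
P_out = 0.5×746 = 373 W
Losses = P_in − P_out = 544 − 373 = 171 W

171 W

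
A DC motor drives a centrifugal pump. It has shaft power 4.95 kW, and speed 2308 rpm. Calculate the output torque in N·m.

20.5 N·m

ω = 2π × 2308/60 = 241.7 rad/s
τ = P/ω = 4950/241.7 = 20.5 N·m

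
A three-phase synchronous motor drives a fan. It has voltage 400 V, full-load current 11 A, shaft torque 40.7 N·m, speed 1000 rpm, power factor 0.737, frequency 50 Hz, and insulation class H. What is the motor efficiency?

ω = 2π × 1000/60 = 104.7 rad/s; P_out = τω = 40.7 × 104.7 = 4261 W
P_in = √3·V_L·I_L·cosφ = 1.732 × 400 × 11 × 0.737 = 5617 W
η = P_out / P_in = 4261 / 5617 = 0.759 = 75.9%

75.9 %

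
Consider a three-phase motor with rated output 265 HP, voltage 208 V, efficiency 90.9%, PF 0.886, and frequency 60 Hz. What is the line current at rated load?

681 A

P_out = 265 × 746 = 197690 W
P_in = P_out / η = 197690 / 0.909 = 217481 W
I_L = P_in / (√3·V_L·cosφ) = 217481 / (1.732 × 208 × 0.886) = 681 A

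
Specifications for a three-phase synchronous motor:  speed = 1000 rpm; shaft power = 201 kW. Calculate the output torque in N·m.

1920 N·m

ω = 2π × 1000/60 = 104.7 rad/s
τ = P/ω = 201000/104.7 = 1920 N·m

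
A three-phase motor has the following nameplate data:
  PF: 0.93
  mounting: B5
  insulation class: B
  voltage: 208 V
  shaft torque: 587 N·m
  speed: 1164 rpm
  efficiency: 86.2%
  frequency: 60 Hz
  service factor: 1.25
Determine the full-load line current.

ω = 2π×1164/60 = 121.9 rad/s; P_out = τω = 587 × 121.9 = 71555 W
P_in = P_out / η = 71555 / 0.862 = 83010 W
I_L = P_in / (√3·V_L·cosφ) = 83010 / (1.732 × 208 × 0.93) = 248 A

248 A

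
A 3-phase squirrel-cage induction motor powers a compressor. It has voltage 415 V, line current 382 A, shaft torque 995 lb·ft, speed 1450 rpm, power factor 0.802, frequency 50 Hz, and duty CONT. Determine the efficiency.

τ = 995 lb·ft × 1.356 = 1349 N·m
ω = 2π × 1450/60 = 151.8 rad/s; P_out = τω = 1349 × 151.8 = 204778 W
P_in = √3·V_L·I_L·cosφ = 1.732 × 415 × 382 × 0.802 = 220208 W
η = P_out / P_in = 204778 / 220208 = 0.930 = 93.0%

93.0 %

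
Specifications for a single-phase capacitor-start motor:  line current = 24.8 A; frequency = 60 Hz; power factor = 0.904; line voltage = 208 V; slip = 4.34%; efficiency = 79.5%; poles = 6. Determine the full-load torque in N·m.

30.8 N·m

P_in = V·I·cosφ = 208 × 24.8 × 0.904 = 4663 W
P_out = η·P_in = 0.795 × 4663 = 3707 W
n_s = 120×60/6 = 1200 rpm; n = 1200×(1−0.0434) = 1148 rpm
ω = 2π×1148/60 = 120.2 rad/s
τ = P_out/ω = 3707/120.2 = 30.8 N·m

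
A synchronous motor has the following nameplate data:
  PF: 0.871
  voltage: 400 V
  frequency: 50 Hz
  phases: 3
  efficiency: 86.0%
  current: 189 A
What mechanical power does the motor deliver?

98.1 kW

P_in = √3·V·I·cosφ = 1.732 × 400 × 189 × 0.871 = 114048 W
P_out = η·P_in = 0.86 × 114048 = 98081 W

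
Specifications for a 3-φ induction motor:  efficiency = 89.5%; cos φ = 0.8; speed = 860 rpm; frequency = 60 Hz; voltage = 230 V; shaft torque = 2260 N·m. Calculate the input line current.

ω = 2π×860/60 = 90.06 rad/s; P_out = τω = 2260 × 90.06 = 203536 W
P_in = P_out / η = 203536 / 0.895 = 227415 W
I_L = P_in / (√3·V_L·cosφ) = 227415 / (1.732 × 230 × 0.8) = 714 A

714 A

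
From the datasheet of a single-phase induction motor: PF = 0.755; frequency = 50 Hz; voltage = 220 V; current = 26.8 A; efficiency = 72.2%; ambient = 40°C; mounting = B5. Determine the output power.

3.21 kW

P_in = V·I·cosφ = 220 × 26.8 × 0.755 = 4451 W
P_out = η·P_in = 0.722 × 4451 = 3214 W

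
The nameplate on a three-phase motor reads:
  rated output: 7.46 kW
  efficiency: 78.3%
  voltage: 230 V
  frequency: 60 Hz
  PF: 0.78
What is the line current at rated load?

30.7 A

P_out = 7.46 kW = 7460 W
P_in = P_out / η = 7460 / 0.783 = 9527 W
I_L = P_in / (√3·V_L·cosφ) = 9527 / (1.732 × 230 × 0.78) = 30.7 A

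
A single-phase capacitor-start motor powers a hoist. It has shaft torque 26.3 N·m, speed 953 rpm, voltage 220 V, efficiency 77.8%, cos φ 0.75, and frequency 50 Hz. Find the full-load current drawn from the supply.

ω = 2π×953/60 = 99.8 rad/s; P_out = τω = 26.3 × 99.8 = 2625 W
P_in = P_out / η = 2625 / 0.778 = 3374 W
I = P_in / (V·cosφ) = 3374 / (220 × 0.75) = 20.4 A

20.4 A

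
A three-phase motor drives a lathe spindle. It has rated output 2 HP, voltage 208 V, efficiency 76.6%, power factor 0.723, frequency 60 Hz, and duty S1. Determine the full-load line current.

7.48 A

P_out = 2 × 746 = 1492 W
P_in = P_out / η = 1492 / 0.766 = 1948 W
I_L = P_in / (√3·V_L·cosφ) = 1948 / (1.732 × 208 × 0.723) = 7.48 A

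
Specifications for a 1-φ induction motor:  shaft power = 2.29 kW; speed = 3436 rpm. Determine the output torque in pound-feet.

4.69 lb·ft

ω = 2π × 3436/60 = 359.8 rad/s
τ = P/ω = 2290/359.8 = 6.365 N·m
In lb·ft: 6.365/1.356 = 4.69 lb·ft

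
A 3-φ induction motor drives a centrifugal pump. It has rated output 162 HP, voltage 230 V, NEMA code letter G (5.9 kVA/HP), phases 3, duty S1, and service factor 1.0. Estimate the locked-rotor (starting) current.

2400 A

S_LR = 5.9 × 162 = 955.8 kVA
I_LR = S_LR/(√3·V_L) = 955800/(1.732×230) = 2400 A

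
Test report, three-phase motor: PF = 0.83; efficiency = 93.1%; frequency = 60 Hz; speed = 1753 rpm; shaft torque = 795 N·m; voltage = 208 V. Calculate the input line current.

ω = 2π×1753/60 = 183.6 rad/s; P_out = τω = 795 × 183.6 = 145962 W
P_in = P_out / η = 145962 / 0.931 = 156780 W
I_L = P_in / (√3·V_L·cosφ) = 156780 / (1.732 × 208 × 0.83) = 524 A

524 A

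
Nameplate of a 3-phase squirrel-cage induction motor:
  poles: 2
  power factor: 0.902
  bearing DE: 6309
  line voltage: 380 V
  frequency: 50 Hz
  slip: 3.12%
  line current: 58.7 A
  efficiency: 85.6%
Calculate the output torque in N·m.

P_in = √3·V·I·cosφ = 1.732 × 380 × 58.7 × 0.902 = 34848 W
P_out = η·P_in = 0.856 × 34848 = 29830 W
n_s = 120×50/2 = 3000 rpm; n = 3000×(1−0.0312) = 2906 rpm
ω = 2π×2906/60 = 304.3 rad/s
τ = P_out/ω = 29830/304.3 = 98 N·m

98 N·m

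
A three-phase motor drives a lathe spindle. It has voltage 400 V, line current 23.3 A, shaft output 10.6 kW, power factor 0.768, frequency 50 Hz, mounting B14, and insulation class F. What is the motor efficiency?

P_out = 10.6 kW = 10600 W
P_in = √3·V_L·I_L·cosφ = 1.732 × 400 × 23.3 × 0.768 = 12397 W
η = P_out / P_in = 10600 / 12397 = 0.855 = 85.5%

85.5 %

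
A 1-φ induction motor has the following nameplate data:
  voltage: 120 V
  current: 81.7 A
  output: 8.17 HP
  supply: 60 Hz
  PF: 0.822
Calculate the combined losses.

1.96 kW

P_in = V·I·cosφ = 120×81.7×0.822 = 8059 W
P_out = 8.17×746 = 6095 W
Losses = P_in − P_out = 8059 − 6095 = 1964 W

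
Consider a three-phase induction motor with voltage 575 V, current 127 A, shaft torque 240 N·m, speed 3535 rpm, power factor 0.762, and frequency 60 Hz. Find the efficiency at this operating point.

ω = 2π × 3535/60 = 370.2 rad/s; P_out = τω = 240 × 370.2 = 88848 W
P_in = √3·V_L·I_L·cosφ = 1.732 × 575 × 127 × 0.762 = 96377 W
η = P_out / P_in = 88848 / 96377 = 0.922 = 92.2%

92.2 %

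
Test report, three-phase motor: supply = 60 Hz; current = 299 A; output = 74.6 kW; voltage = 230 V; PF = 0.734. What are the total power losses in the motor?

12800 W

P_in = √3·V·I·cosφ = 1.732×230×299×0.734 = 87426 W
P_out = 74600 W
Losses = P_in − P_out = 87426 − 74600 = 12826 W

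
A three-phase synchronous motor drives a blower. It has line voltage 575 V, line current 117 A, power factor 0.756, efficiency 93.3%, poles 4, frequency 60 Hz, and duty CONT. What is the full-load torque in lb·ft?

P_in = √3·V·I·cosφ = 1.732 × 575 × 117 × 0.756 = 88089 W
P_out = η·P_in = 0.933 × 88089 = 82187 W
n = n_s = 120×60/4 = 1800 rpm (synchronous)
ω = 2π×1800/60 = 188.5 rad/s
τ = P_out/ω = 82187/188.5 = 436 N·m
In lb·ft: 436/1.356 = 322 lb·ft

322 lb·ft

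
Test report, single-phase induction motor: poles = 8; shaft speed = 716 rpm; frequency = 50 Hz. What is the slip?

4.5 %

n_s = 120f/p = 120×50/8 = 750 rpm
s = (n_s − n)/n_s = (750 − 716)/750 = 0.0453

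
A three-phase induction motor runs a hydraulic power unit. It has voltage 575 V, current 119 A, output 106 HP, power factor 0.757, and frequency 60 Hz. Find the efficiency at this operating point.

88.1 %

P_out = 106 × 746 = 79076 W
P_in = √3·V_L·I_L·cosφ = 1.732 × 575 × 119 × 0.757 = 89714 W
η = P_out / P_in = 79076 / 89714 = 0.881 = 88.1%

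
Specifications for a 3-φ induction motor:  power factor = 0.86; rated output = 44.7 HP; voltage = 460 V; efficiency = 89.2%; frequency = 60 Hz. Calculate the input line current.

P_out = 44.7 × 746 = 33346 W
P_in = P_out / η = 33346 / 0.892 = 37383 W
I_L = P_in / (√3·V_L·cosφ) = 37383 / (1.732 × 460 × 0.86) = 54.6 A

54.6 A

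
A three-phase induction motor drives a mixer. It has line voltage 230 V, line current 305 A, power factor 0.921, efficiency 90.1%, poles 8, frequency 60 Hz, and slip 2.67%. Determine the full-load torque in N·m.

P_in = √3·V·I·cosφ = 1.732 × 230 × 305 × 0.921 = 111901 W
P_out = η·P_in = 0.901 × 111901 = 100823 W
n_s = 120×60/8 = 900 rpm; n = 900×(1−0.0267) = 876 rpm
ω = 2π×876/60 = 91.73 rad/s
τ = P_out/ω = 100823/91.73 = 1100 N·m

1100 N·m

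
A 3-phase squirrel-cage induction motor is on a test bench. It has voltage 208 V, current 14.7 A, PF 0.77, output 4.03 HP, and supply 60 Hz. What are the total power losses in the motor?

P_in = √3·V·I·cosφ = 1.732×208×14.7×0.77 = 4078 W
P_out = 4.03×746 = 3006 W
Losses = P_in − P_out = 4078 − 3006 = 1072 W

1.07 kW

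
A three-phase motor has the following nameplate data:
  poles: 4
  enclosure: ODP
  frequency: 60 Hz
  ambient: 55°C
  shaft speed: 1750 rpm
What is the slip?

n_s = 120f/p = 120×60/4 = 1800 rpm
s = (n_s − n)/n_s = (1800 − 1750)/1800 = 0.0278

2.78 %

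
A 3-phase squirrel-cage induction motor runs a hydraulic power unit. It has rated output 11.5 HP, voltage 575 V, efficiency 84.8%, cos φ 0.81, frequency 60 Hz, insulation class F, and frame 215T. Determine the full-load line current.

12.5 A

P_out = 11.5 × 746 = 8579 W
P_in = P_out / η = 8579 / 0.848 = 10117 W
I_L = P_in / (√3·V_L·cosφ) = 10117 / (1.732 × 575 × 0.81) = 12.5 A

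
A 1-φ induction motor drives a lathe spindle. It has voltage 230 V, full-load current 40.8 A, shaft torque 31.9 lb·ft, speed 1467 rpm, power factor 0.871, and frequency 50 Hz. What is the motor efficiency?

81.3 %

τ = 31.9 lb·ft × 1.356 = 43.26 N·m
ω = 2π × 1467/60 = 153.6 rad/s; P_out = τω = 43.26 × 153.6 = 6645 W
P_in = V·I·cosφ = 230 × 40.8 × 0.871 = 8173 W
η = P_out / P_in = 6645 / 8173 = 0.813 = 81.3%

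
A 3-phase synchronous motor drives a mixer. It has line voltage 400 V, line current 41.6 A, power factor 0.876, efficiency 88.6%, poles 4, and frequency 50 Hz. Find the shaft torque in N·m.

142 N·m

P_in = √3·V·I·cosφ = 1.732 × 400 × 41.6 × 0.876 = 25247 W
P_out = η·P_in = 0.886 × 25247 = 22369 W
n = n_s = 120×50/4 = 1500 rpm (synchronous)
ω = 2π×1500/60 = 157.1 rad/s
τ = P_out/ω = 22369/157.1 = 142 N·m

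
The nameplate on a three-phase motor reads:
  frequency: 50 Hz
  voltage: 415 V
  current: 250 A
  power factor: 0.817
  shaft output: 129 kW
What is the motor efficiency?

87.9 %

P_out = 129 kW = 129000 W
P_in = √3·V_L·I_L·cosφ = 1.732 × 415 × 250 × 0.817 = 146811 W
η = P_out / P_in = 129000 / 146811 = 0.879 = 87.9%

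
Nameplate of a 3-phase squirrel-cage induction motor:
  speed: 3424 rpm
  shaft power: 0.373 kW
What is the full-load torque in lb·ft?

ω = 2π × 3424/60 = 358.6 rad/s
τ = P/ω = 373/358.6 = 1.04 N·m
In lb·ft: 1.04/1.356 = 0.767 lb·ft

0.767 lb·ft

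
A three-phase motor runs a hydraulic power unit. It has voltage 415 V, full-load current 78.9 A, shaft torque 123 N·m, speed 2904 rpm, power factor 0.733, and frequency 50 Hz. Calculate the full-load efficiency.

90.0 %

ω = 2π × 2904/60 = 304.1 rad/s; P_out = τω = 123 × 304.1 = 37404 W
P_in = √3·V_L·I_L·cosφ = 1.732 × 415 × 78.9 × 0.733 = 41570 W
η = P_out / P_in = 37404 / 41570 = 0.900 = 90.0%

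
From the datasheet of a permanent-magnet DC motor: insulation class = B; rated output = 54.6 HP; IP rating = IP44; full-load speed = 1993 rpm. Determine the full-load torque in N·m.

P_out = 54.6 × 746 = 40732 W
ω = 2π × 1993/60 = 208.7 rad/s
τ = P_out/ω = 40732/208.7 = 195 N·m

195 N·m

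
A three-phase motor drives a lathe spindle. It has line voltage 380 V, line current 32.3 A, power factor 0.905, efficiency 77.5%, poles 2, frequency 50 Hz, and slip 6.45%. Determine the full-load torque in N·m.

50.7 N·m

P_in = √3·V·I·cosφ = 1.732 × 380 × 32.3 × 0.905 = 19239 W
P_out = η·P_in = 0.775 × 19239 = 14910 W
n_s = 120×50/2 = 3000 rpm; n = 3000×(1−0.0645) = 2807 rpm
ω = 2π×2807/60 = 293.9 rad/s
τ = P_out/ω = 14910/293.9 = 50.7 N·m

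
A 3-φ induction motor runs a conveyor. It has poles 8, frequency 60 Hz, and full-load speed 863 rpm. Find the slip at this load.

4.11 %

n_s = 120f/p = 120×60/8 = 900 rpm
s = (n_s − n)/n_s = (900 − 863)/900 = 0.0411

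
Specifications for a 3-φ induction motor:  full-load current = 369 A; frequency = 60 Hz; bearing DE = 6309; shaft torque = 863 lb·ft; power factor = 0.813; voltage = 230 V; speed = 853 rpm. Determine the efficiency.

87.5 %

τ = 863 lb·ft × 1.356 = 1170 N·m
ω = 2π × 853/60 = 89.33 rad/s; P_out = τω = 1170 × 89.33 = 104516 W
P_in = √3·V_L·I_L·cosφ = 1.732 × 230 × 369 × 0.813 = 119507 W
η = P_out / P_in = 104516 / 119507 = 0.875 = 87.5%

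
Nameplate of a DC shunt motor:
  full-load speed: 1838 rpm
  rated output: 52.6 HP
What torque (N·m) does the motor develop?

204 N·m

P_out = 52.6 × 746 = 39240 W
ω = 2π × 1838/60 = 192.5 rad/s
τ = P_out/ω = 39240/192.5 = 204 N·m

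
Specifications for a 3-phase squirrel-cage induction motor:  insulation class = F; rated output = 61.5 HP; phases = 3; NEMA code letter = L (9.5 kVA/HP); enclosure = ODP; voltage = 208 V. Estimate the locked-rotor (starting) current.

S_LR = 9.5 × 61.5 = 584.25 kVA
I_LR = S_LR/(√3·V_L) = 584250/(1.732×208) = 1620 A

1620 A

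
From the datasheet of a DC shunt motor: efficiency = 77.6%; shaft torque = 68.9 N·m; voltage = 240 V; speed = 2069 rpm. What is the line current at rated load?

80.2 A

ω = 2π×2069/60 = 216.7 rad/s; P_out = τω = 68.9 × 216.7 = 14931 W
P_in = P_out / η = 14931 / 0.776 = 19241 W
I = P_in / V = 19241 / 240 = 80.2 A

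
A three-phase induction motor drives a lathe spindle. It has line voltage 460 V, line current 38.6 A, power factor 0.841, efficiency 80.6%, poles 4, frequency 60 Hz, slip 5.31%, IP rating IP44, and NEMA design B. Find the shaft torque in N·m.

117 N·m

P_in = √3·V·I·cosφ = 1.732 × 460 × 38.6 × 0.841 = 25864 W
P_out = η·P_in = 0.806 × 25864 = 20846 W
n_s = 120×60/4 = 1800 rpm; n = 1800×(1−0.0531) = 1704 rpm
ω = 2π×1704/60 = 178.4 rad/s
τ = P_out/ω = 20846/178.4 = 117 N·m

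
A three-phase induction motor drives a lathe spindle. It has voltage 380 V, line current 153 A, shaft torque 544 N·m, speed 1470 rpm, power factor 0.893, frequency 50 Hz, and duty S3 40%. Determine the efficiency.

93.1 %

ω = 2π × 1470/60 = 153.9 rad/s; P_out = τω = 544 × 153.9 = 83722 W
P_in = √3·V_L·I_L·cosφ = 1.732 × 380 × 153 × 0.893 = 89924 W
η = P_out / P_in = 83722 / 89924 = 0.931 = 93.1%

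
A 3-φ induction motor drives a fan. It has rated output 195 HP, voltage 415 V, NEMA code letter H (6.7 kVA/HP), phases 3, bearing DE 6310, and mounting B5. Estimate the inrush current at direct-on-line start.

S_LR = 6.7 × 195 = 1306.5 kVA
I_LR = S_LR/(√3·V_L) = 1306500/(1.732×415) = 1820 A

1820 A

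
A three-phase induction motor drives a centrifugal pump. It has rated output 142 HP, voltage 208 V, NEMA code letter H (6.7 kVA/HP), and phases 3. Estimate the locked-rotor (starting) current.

2640 A

S_LR = 6.7 × 142 = 951.4 kVA
I_LR = S_LR/(√3·V_L) = 951400/(1.732×208) = 2640 A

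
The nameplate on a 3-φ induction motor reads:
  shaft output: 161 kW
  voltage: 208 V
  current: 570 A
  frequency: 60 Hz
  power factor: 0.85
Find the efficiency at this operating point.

92.2 %

P_out = 161 kW = 161000 W
P_in = √3·V_L·I_L·cosφ = 1.732 × 208 × 570 × 0.85 = 174544 W
η = P_out / P_in = 161000 / 174544 = 0.922 = 92.2%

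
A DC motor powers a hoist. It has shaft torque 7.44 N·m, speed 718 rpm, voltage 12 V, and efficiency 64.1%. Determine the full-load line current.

72.7 A

ω = 2π×718/60 = 75.19 rad/s; P_out = τω = 7.44 × 75.19 = 559 W
P_in = P_out / η = 559 / 0.641 = 872 W
I = P_in / V = 872 / 12 = 72.7 A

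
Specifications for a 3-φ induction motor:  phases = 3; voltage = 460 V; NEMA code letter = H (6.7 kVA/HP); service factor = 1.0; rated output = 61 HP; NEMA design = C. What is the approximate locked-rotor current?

513 A

S_LR = 6.7 × 61 = 408.7 kVA
I_LR = S_LR/(√3·V_L) = 408700/(1.732×460) = 513 A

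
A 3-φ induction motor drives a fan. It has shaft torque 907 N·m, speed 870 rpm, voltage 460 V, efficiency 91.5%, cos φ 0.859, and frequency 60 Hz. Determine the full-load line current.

ω = 2π×870/60 = 91.11 rad/s; P_out = τω = 907 × 91.11 = 82637 W
P_in = P_out / η = 82637 / 0.915 = 90314 W
I_L = P_in / (√3·V_L·cosφ) = 90314 / (1.732 × 460 × 0.859) = 132 A

132 A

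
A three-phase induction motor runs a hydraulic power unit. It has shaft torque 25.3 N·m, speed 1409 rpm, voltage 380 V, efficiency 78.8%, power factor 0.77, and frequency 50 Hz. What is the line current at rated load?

9.35 A

ω = 2π×1409/60 = 147.6 rad/s; P_out = τω = 25.3 × 147.6 = 3734 W
P_in = P_out / η = 3734 / 0.788 = 4739 W
I_L = P_in / (√3·V_L·cosφ) = 4739 / (1.732 × 380 × 0.77) = 9.35 A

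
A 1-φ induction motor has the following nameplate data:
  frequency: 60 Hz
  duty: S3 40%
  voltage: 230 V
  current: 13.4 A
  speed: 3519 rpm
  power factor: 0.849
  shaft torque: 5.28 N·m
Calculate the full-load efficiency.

74.4 %

ω = 2π × 3519/60 = 368.5 rad/s; P_out = τω = 5.28 × 368.5 = 1946 W
P_in = V·I·cosφ = 230 × 13.4 × 0.849 = 2617 W
η = P_out / P_in = 1946 / 2617 = 0.744 = 74.4%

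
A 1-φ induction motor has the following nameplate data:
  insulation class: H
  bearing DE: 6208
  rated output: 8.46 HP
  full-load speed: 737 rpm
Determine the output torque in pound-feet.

P_out = 8.46 × 746 = 6311 W
ω = 2π × 737/60 = 77.18 rad/s
τ = P_out/ω = 6311/77.18 = 81.77 N·m
In lb·ft: 81.77/1.356 = 60.3 lb·ft

60.3 lb·ft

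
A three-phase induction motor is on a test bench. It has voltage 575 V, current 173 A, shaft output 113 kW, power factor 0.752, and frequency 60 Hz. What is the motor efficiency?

P_out = 113 kW = 113000 W
P_in = √3·V_L·I_L·cosφ = 1.732 × 575 × 173 × 0.752 = 129563 W
η = P_out / P_in = 113000 / 129563 = 0.872 = 87.2%

87.2 %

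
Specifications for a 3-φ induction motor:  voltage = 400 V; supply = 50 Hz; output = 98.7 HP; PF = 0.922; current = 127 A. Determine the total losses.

7.49 kW

P_in = √3·V·I·cosφ = 1.732×400×127×0.922 = 81123 W
P_out = 98.7×746 = 73630 W
Losses = P_in − P_out = 81123 − 73630 = 7493 W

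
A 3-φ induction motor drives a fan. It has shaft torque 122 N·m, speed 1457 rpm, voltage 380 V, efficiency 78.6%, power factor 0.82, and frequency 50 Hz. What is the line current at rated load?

ω = 2π×1457/60 = 152.6 rad/s; P_out = τω = 122 × 152.6 = 18617 W
P_in = P_out / η = 18617 / 0.786 = 23686 W
I_L = P_in / (√3·V_L·cosφ) = 23686 / (1.732 × 380 × 0.82) = 43.9 A

43.9 A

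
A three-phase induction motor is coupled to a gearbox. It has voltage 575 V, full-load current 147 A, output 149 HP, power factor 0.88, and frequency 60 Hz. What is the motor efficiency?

86.3 %

P_out = 149 × 746 = 111154 W
P_in = √3·V_L·I_L·cosφ = 1.732 × 575 × 147 × 0.88 = 128830 W
η = P_out / P_in = 111154 / 128830 = 0.863 = 86.3%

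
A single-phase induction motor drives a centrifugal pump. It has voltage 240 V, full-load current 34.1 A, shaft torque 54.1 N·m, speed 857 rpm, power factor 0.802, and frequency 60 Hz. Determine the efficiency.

ω = 2π × 857/60 = 89.74 rad/s; P_out = τω = 54.1 × 89.74 = 4855 W
P_in = V·I·cosφ = 240 × 34.1 × 0.802 = 6564 W
η = P_out / P_in = 4855 / 6564 = 0.740 = 74.0%

74.0 %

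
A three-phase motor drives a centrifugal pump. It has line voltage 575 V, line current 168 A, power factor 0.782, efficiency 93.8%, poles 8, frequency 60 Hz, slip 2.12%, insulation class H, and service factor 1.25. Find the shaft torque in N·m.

1330 N·m

P_in = √3·V·I·cosφ = 1.732 × 575 × 168 × 0.782 = 130837 W
P_out = η·P_in = 0.938 × 130837 = 122725 W
n_s = 120×60/8 = 900 rpm; n = 900×(1−0.0212) = 881 rpm
ω = 2π×881/60 = 92.26 rad/s
τ = P_out/ω = 122725/92.26 = 1330 N·m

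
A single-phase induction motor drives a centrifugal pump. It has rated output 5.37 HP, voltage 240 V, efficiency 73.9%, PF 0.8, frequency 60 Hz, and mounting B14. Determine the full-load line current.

28.2 A

P_out = 5.37 × 746 = 4006 W
P_in = P_out / η = 4006 / 0.739 = 5421 W
I = P_in / (V·cosφ) = 5421 / (240 × 0.8) = 28.2 A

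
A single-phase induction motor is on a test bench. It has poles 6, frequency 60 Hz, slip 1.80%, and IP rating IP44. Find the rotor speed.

n_s = 120f/p = 120×60/6 = 1200 rpm
n = n_s(1 − s) = 1200 × (1 − 0.018) = 1178 rpm

1178 rpm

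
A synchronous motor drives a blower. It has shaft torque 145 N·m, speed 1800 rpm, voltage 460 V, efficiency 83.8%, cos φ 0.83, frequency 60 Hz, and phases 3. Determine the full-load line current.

49.3 A

ω = 2π×1800/60 = 188.5 rad/s; P_out = τω = 145 × 188.5 = 27333 W
P_in = P_out / η = 27333 / 0.838 = 32617 W
I_L = P_in / (√3·V_L·cosφ) = 32617 / (1.732 × 460 × 0.83) = 49.3 A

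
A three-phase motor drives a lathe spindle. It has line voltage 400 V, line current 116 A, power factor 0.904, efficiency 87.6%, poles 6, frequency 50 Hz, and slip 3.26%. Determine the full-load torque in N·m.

628 N·m

P_in = √3·V·I·cosφ = 1.732 × 400 × 116 × 0.904 = 72650 W
P_out = η·P_in = 0.876 × 72650 = 63641 W
n_s = 120×50/6 = 1000 rpm; n = 1000×(1−0.0326) = 967 rpm
ω = 2π×967/60 = 101.3 rad/s
τ = P_out/ω = 63641/101.3 = 628 N·m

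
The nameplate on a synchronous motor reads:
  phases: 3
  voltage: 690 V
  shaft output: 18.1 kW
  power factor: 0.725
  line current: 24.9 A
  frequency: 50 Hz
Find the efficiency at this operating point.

83.9 %

P_out = 18.1 kW = 18100 W
P_in = √3·V_L·I_L·cosφ = 1.732 × 690 × 24.9 × 0.725 = 21574 W
η = P_out / P_in = 18100 / 21574 = 0.839 = 83.9%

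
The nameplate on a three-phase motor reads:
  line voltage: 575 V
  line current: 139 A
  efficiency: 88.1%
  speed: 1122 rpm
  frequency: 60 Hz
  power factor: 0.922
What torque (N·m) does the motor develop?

P_in = √3·V·I·cosφ = 1.732 × 575 × 139 × 0.922 = 127633 W
P_out = η·P_in = 0.881 × 127633 = 112445 W
n = 1122 rpm
ω = 2π×1122/60 = 117.5 rad/s
τ = P_out/ω = 112445/117.5 = 957 N·m

957 N·m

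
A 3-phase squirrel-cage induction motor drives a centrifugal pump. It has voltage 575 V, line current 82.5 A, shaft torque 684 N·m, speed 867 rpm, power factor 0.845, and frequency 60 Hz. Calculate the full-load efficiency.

ω = 2π × 867/60 = 90.79 rad/s; P_out = τω = 684 × 90.79 = 62100 W
P_in = √3·V_L·I_L·cosφ = 1.732 × 575 × 82.5 × 0.845 = 69427 W
η = P_out / P_in = 62100 / 69427 = 0.894 = 89.4%

89.4 %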